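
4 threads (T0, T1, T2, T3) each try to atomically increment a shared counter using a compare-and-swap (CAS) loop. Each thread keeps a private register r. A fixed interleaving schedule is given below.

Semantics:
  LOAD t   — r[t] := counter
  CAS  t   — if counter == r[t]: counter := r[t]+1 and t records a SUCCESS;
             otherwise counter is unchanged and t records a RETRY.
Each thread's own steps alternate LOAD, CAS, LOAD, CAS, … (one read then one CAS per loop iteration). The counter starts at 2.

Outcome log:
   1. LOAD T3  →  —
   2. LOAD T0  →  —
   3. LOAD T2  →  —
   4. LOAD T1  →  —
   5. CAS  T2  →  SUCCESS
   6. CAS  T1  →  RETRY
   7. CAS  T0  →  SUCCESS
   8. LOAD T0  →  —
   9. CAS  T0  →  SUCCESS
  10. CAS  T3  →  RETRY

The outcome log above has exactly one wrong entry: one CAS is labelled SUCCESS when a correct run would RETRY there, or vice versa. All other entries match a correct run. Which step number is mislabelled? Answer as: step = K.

step = 7

Re-executing:
[1] T3.load  rd  (counter 2, T3.r 2)
[2] T0.load  rd  (counter 2, T0.r 2)
[3] T2.load  rd  (counter 2, T2.r 2)
[4] T1.load  rd  (counter 2, T1.r 2)
[5] T2.cas  hit  (counter 3, T2.r 2)
[6] T1.cas  miss  (counter 3, T1.r 2)
[7] T0.cas  miss  (counter 3, T0.r 2)
[8] T0.load  rd  (counter 3, T0.r 3)
[9] T0.cas  hit  (counter 4, T0.r 3)
[10] T3.cas  miss  (counter 4, T3.r 2)
Log disagrees first at step 7.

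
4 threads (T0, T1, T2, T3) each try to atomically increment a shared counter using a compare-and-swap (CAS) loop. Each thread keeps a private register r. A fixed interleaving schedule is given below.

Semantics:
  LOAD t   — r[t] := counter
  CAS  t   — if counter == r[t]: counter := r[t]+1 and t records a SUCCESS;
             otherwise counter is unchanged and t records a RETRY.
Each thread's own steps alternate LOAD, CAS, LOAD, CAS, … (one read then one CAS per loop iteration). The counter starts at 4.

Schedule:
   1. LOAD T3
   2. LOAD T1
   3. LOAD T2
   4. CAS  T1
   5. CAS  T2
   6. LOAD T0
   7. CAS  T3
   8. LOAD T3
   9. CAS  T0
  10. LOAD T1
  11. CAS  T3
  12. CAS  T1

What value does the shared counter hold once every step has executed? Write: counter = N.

counter = 7

T3 LOAD — after: cnt=4, r=4 — load
T1 LOAD — after: cnt=4, r=4 — load
T2 LOAD — after: cnt=4, r=4 — load
T1 CAS — after: cnt=5, r=4 — ok
T2 CAS — after: cnt=5, r=4 — retry
T0 LOAD — after: cnt=5, r=5 — load
T3 CAS — after: cnt=5, r=4 — retry
T3 LOAD — after: cnt=5, r=5 — load
T0 CAS — after: cnt=6, r=5 — ok
T1 LOAD — after: cnt=6, r=6 — load
T3 CAS — after: cnt=6, r=5 — retry
T1 CAS — after: cnt=7, r=6 — ok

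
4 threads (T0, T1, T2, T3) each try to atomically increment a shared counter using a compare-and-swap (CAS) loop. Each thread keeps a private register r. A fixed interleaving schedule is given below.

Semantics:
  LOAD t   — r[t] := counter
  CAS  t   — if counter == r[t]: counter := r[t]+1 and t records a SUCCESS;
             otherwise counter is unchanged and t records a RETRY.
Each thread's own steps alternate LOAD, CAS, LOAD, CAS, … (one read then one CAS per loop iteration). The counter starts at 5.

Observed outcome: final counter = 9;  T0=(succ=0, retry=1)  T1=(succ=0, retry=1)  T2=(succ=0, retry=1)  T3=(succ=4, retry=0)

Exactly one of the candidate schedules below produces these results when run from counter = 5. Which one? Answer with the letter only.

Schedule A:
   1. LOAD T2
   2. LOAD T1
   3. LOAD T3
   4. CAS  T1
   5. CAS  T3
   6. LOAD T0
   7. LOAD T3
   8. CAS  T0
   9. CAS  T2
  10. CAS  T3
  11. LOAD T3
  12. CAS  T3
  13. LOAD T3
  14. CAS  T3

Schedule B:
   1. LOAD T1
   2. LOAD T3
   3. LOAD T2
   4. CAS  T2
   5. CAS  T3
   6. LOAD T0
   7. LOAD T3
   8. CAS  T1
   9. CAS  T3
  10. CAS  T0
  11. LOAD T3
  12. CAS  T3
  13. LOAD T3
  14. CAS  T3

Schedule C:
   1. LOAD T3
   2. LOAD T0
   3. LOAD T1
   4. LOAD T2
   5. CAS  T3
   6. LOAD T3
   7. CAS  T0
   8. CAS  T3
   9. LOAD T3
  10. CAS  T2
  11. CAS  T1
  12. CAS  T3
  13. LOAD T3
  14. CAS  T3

Simulating candidate C:
T3 LOAD — after: cnt=5, r=5 — load
T0 LOAD — after: cnt=5, r=5 — load
T1 LOAD — after: cnt=5, r=5 — load
T2 LOAD — after: cnt=5, r=5 — load
T3 CAS — after: cnt=6, r=5 — ok
T3 LOAD — after: cnt=6, r=6 — load
T0 CAS — after: cnt=6, r=5 — retry
T3 CAS — after: cnt=7, r=6 — ok
T3 LOAD — after: cnt=7, r=7 — load
T2 CAS — after: cnt=7, r=5 — retry
T1 CAS — after: cnt=7, r=5 — retry
T3 CAS — after: cnt=8, r=7 — ok
T3 LOAD — after: cnt=8, r=8 — load
T3 CAS — after: cnt=9, r=8 — ok

C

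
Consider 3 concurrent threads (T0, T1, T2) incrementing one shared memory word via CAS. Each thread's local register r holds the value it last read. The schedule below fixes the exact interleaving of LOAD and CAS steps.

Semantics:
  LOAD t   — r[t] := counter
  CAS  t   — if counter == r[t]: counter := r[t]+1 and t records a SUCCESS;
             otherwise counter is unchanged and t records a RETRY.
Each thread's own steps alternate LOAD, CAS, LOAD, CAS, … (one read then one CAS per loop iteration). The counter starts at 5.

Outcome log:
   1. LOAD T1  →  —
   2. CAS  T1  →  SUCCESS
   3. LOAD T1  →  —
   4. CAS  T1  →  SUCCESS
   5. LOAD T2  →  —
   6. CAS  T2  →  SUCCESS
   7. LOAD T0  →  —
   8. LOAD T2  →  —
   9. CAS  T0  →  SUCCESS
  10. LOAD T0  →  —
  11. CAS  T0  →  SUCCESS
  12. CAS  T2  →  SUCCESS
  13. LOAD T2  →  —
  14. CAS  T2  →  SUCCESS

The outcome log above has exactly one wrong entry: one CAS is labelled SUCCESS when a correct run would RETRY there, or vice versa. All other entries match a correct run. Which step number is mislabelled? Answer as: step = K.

step = 12

Reference trace:
[1] T1.load  rd  (counter 5, T1.r 5)
[2] T1.cas  hit  (counter 6, T1.r 5)
[3] T1.load  rd  (counter 6, T1.r 6)
[4] T1.cas  hit  (counter 7, T1.r 6)
[5] T2.load  rd  (counter 7, T2.r 7)
[6] T2.cas  hit  (counter 8, T2.r 7)
[7] T0.load  rd  (counter 8, T0.r 8)
[8] T2.load  rd  (counter 8, T2.r 8)
[9] T0.cas  hit  (counter 9, T0.r 8)
[10] T0.load  rd  (counter 9, T0.r 9)
[11] T0.cas  hit  (counter 10, T0.r 9)
[12] T2.cas  miss  (counter 10, T2.r 8)
[13] T2.load  rd  (counter 10, T2.r 10)
[14] T2.cas  hit  (counter 11, T2.r 10)
Mismatch at 12.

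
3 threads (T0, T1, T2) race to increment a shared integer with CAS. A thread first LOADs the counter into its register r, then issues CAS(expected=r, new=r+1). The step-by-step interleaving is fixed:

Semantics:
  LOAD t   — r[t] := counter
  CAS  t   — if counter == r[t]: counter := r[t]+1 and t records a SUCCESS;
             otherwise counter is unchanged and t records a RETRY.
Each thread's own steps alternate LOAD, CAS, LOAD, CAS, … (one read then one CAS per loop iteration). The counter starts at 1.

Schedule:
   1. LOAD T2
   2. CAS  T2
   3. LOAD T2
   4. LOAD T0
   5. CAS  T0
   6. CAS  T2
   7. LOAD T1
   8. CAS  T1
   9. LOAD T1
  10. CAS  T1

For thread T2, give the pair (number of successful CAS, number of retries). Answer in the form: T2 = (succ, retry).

T2 = (1, 1)

#1 T2 reads 1
#2 T2 CAS(1→2) writes; counter now 2
#3 T2 reads 2
#4 T0 reads 2
#5 T0 CAS(2→3) writes; counter now 3
#6 T2 CAS(2→3) fails; counter now 3
#7 T1 reads 3
#8 T1 CAS(3→4) writes; counter now 4
#9 T1 reads 4
#10 T1 CAS(4→5) writes; counter now 5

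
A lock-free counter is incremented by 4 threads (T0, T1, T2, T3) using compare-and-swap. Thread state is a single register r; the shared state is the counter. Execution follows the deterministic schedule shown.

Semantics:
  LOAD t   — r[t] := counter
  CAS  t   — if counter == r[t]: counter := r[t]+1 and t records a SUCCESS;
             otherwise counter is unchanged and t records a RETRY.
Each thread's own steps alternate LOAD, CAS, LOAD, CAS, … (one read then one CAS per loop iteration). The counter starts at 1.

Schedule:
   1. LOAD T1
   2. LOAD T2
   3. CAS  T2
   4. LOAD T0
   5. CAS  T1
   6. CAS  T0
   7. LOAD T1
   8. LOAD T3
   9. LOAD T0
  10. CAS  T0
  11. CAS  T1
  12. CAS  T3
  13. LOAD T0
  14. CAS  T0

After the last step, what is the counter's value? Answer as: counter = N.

[1] T1.load  rd  (counter 1, T1.r 1)
[2] T2.load  rd  (counter 1, T2.r 1)
[3] T2.cas  hit  (counter 2, T2.r 1)
[4] T0.load  rd  (counter 2, T0.r 2)
[5] T1.cas  miss  (counter 2, T1.r 1)
[6] T0.cas  hit  (counter 3, T0.r 2)
[7] T1.load  rd  (counter 3, T1.r 3)
[8] T3.load  rd  (counter 3, T3.r 3)
[9] T0.load  rd  (counter 3, T0.r 3)
[10] T0.cas  hit  (counter 4, T0.r 3)
[11] T1.cas  miss  (counter 4, T1.r 3)
[12] T3.cas  miss  (counter 4, T3.r 3)
[13] T0.load  rd  (counter 4, T0.r 4)
[14] T0.cas  hit  (counter 5, T0.r 4)

counter = 5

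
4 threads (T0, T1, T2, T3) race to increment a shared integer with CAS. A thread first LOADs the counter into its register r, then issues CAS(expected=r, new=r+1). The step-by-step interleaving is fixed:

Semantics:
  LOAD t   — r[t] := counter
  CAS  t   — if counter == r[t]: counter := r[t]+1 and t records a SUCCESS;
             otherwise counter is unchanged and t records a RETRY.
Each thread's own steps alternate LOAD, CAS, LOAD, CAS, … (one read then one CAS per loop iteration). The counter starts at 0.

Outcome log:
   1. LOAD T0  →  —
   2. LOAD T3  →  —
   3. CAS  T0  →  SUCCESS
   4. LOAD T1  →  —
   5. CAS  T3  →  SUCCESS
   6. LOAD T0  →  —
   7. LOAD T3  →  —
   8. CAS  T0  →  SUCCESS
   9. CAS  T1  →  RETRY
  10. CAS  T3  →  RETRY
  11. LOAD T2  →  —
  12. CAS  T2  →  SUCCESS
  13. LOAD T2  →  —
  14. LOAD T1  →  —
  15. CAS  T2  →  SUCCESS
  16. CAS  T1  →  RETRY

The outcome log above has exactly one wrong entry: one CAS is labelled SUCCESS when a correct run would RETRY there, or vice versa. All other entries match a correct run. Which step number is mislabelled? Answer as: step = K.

Re-executing:
[1] T0.load  rd  (counter 0, T0.r 0)
[2] T3.load  rd  (counter 0, T3.r 0)
[3] T0.cas  hit  (counter 1, T0.r 0)
[4] T1.load  rd  (counter 1, T1.r 1)
[5] T3.cas  miss  (counter 1, T3.r 0)
[6] T0.load  rd  (counter 1, T0.r 1)
[7] T3.load  rd  (counter 1, T3.r 1)
[8] T0.cas  hit  (counter 2, T0.r 1)
[9] T1.cas  miss  (counter 2, T1.r 1)
[10] T3.cas  miss  (counter 2, T3.r 1)
[11] T2.load  rd  (counter 2, T2.r 2)
[12] T2.cas  hit  (counter 3, T2.r 2)
[13] T2.load  rd  (counter 3, T2.r 3)
[14] T1.load  rd  (counter 3, T1.r 3)
[15] T2.cas  hit  (counter 4, T2.r 3)
[16] T1.cas  miss  (counter 4, T1.r 3)
Mismatch at 5.

step = 5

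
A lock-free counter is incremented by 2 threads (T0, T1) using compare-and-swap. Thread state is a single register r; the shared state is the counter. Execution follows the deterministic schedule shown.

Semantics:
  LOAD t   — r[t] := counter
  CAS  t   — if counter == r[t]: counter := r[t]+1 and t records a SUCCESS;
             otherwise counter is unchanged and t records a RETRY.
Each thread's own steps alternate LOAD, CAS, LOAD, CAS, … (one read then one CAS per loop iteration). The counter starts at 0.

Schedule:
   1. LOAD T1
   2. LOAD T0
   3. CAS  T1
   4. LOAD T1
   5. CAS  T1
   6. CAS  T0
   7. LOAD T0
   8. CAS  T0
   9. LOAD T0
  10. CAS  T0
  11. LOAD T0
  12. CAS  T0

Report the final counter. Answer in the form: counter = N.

step 1: T1 LOAD ⇒ load; ctr=0 reg=0
step 2: T0 LOAD ⇒ load; ctr=0 reg=0
step 3: T1 CAS ⇒ ok; ctr=1 reg=0
step 4: T1 LOAD ⇒ load; ctr=1 reg=1
step 5: T1 CAS ⇒ ok; ctr=2 reg=1
step 6: T0 CAS ⇒ retry; ctr=2 reg=0
step 7: T0 LOAD ⇒ load; ctr=2 reg=2
step 8: T0 CAS ⇒ ok; ctr=3 reg=2
step 9: T0 LOAD ⇒ load; ctr=3 reg=3
step 10: T0 CAS ⇒ ok; ctr=4 reg=3
step 11: T0 LOAD ⇒ load; ctr=4 reg=4
step 12: T0 CAS ⇒ ok; ctr=5 reg=4

counter = 5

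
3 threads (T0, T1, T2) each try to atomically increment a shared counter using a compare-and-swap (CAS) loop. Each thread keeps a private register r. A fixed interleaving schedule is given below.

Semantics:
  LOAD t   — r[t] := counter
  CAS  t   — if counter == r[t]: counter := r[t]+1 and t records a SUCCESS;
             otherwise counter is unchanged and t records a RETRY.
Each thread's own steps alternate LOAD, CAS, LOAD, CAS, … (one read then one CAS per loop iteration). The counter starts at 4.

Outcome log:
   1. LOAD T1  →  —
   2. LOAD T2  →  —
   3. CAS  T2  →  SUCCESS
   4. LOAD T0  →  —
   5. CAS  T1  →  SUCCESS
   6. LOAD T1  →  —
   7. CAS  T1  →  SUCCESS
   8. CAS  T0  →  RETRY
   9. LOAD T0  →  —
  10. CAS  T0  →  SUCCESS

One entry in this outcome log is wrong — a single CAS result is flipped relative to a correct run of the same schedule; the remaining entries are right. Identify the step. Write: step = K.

Reference trace:
[1] T1.load  rd  (counter 4, T1.r 4)
[2] T2.load  rd  (counter 4, T2.r 4)
[3] T2.cas  hit  (counter 5, T2.r 4)
[4] T0.load  rd  (counter 5, T0.r 5)
[5] T1.cas  miss  (counter 5, T1.r 4)
[6] T1.load  rd  (counter 5, T1.r 5)
[7] T1.cas  hit  (counter 6, T1.r 5)
[8] T0.cas  miss  (counter 6, T0.r 5)
[9] T0.load  rd  (counter 6, T0.r 6)
[10] T0.cas  hit  (counter 7, T0.r 6)
Log disagrees first at step 5.

step = 5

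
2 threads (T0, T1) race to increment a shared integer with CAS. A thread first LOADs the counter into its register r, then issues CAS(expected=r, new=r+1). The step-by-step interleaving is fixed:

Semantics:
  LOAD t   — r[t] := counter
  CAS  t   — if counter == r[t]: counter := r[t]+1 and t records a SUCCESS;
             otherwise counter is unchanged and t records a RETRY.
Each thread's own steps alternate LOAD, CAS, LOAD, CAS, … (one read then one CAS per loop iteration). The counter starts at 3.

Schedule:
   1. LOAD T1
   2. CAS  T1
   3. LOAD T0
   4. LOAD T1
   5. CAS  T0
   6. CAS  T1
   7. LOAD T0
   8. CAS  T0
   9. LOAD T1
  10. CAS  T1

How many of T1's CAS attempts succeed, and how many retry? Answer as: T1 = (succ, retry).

T1 = (2, 1)

step 1: T1 LOAD ⇒ load; ctr=3 reg=3
step 2: T1 CAS ⇒ ok; ctr=4 reg=3
step 3: T0 LOAD ⇒ load; ctr=4 reg=4
step 4: T1 LOAD ⇒ load; ctr=4 reg=4
step 5: T0 CAS ⇒ ok; ctr=5 reg=4
step 6: T1 CAS ⇒ retry; ctr=5 reg=4
step 7: T0 LOAD ⇒ load; ctr=5 reg=5
step 8: T0 CAS ⇒ ok; ctr=6 reg=5
step 9: T1 LOAD ⇒ load; ctr=6 reg=6
step 10: T1 CAS ⇒ ok; ctr=7 reg=6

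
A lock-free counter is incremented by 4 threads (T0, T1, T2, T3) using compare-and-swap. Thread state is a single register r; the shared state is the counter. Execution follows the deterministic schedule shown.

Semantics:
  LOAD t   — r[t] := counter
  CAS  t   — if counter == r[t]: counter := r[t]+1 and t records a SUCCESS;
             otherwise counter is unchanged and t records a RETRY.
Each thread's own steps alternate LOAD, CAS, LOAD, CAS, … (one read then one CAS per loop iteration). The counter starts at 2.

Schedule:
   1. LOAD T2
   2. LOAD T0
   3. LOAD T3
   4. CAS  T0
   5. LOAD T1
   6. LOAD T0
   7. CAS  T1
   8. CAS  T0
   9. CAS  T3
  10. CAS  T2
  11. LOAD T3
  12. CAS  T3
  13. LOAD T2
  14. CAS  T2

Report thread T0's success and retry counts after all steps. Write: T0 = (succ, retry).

T0 = (1, 1)

#1 T2 reads 2
#2 T0 reads 2
#3 T3 reads 2
#4 T0 CAS(2→3) writes; counter now 3
#5 T1 reads 3
#6 T0 reads 3
#7 T1 CAS(3→4) writes; counter now 4
#8 T0 CAS(3→4) fails; counter now 4
#9 T3 CAS(2→3) fails; counter now 4
#10 T2 CAS(2→3) fails; counter now 4
#11 T3 reads 4
#12 T3 CAS(4→5) writes; counter now 5
#13 T2 reads 5
#14 T2 CAS(5→6) writes; counter now 6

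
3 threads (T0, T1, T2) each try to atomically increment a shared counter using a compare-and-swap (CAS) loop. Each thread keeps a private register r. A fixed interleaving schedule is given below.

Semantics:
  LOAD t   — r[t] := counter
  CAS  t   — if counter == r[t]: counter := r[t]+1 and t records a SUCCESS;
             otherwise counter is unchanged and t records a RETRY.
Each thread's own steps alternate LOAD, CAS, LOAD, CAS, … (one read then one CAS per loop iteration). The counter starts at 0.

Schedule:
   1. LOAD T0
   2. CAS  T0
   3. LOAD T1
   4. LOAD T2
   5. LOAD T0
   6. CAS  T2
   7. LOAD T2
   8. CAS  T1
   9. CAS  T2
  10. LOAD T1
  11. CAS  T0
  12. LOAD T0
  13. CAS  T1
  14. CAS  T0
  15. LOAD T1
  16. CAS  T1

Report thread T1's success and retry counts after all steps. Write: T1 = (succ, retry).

T1 = (2, 1)

1. LOAD T0 → mem=0 r[T0]=0 [LOAD]
2. CAS T0 → mem=1 r[T0]=0 [OK]
3. LOAD T1 → mem=1 r[T1]=1 [LOAD]
4. LOAD T2 → mem=1 r[T2]=1 [LOAD]
5. LOAD T0 → mem=1 r[T0]=1 [LOAD]
6. CAS T2 → mem=2 r[T2]=1 [OK]
7. LOAD T2 → mem=2 r[T2]=2 [LOAD]
8. CAS T1 → mem=2 r[T1]=1 [RETRY]
9. CAS T2 → mem=3 r[T2]=2 [OK]
10. LOAD T1 → mem=3 r[T1]=3 [LOAD]
11. CAS T0 → mem=3 r[T0]=1 [RETRY]
12. LOAD T0 → mem=3 r[T0]=3 [LOAD]
13. CAS T1 → mem=4 r[T1]=3 [OK]
14. CAS T0 → mem=4 r[T0]=3 [RETRY]
15. LOAD T1 → mem=4 r[T1]=4 [LOAD]
16. CAS T1 → mem=5 r[T1]=4 [OK]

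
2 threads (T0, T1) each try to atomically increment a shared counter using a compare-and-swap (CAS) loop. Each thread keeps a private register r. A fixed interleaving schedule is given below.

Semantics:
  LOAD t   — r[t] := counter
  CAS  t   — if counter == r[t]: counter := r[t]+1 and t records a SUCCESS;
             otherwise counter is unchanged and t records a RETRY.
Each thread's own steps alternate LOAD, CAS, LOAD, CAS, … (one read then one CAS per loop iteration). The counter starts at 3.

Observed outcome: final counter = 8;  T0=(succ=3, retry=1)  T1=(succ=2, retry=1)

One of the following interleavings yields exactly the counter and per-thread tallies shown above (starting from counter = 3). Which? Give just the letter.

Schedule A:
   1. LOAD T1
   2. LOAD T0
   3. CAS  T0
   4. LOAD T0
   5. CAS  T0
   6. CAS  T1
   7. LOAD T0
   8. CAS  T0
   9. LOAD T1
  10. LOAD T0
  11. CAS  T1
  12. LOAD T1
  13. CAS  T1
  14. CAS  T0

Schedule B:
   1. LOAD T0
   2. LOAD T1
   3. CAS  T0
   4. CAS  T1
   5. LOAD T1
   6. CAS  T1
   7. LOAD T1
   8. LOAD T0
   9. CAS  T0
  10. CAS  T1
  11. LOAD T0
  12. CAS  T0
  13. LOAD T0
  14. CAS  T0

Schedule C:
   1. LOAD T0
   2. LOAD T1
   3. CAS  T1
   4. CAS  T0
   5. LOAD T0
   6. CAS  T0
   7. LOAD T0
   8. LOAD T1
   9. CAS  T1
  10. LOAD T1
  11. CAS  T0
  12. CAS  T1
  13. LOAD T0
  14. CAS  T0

A

Run A:
T1 LOAD — after: cnt=3, r=3 — load
T0 LOAD — after: cnt=3, r=3 — load
T0 CAS — after: cnt=4, r=3 — ok
T0 LOAD — after: cnt=4, r=4 — load
T0 CAS — after: cnt=5, r=4 — ok
T1 CAS — after: cnt=5, r=3 — retry
T0 LOAD — after: cnt=5, r=5 — load
T0 CAS — after: cnt=6, r=5 — ok
T1 LOAD — after: cnt=6, r=6 — load
T0 LOAD — after: cnt=6, r=6 — load
T1 CAS — after: cnt=7, r=6 — ok
T1 LOAD — after: cnt=7, r=7 — load
T1 CAS — after: cnt=8, r=7 — ok
T0 CAS — after: cnt=8, r=6 — retry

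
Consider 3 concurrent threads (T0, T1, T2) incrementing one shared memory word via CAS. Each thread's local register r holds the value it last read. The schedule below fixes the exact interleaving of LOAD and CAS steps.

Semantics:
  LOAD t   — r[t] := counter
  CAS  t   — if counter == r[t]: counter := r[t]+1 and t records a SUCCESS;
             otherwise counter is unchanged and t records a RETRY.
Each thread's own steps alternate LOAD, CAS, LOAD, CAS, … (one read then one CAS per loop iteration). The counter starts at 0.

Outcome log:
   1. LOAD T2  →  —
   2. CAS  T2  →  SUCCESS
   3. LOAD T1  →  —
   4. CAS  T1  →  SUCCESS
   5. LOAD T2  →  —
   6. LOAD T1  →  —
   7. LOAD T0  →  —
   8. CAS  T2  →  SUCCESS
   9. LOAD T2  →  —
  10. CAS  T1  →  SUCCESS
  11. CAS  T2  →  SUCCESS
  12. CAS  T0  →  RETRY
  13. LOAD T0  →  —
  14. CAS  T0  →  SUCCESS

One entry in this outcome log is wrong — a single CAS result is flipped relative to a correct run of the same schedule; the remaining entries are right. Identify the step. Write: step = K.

Correct run:
[1] T2.load  rd  (counter 0, T2.r 0)
[2] T2.cas  hit  (counter 1, T2.r 0)
[3] T1.load  rd  (counter 1, T1.r 1)
[4] T1.cas  hit  (counter 2, T1.r 1)
[5] T2.load  rd  (counter 2, T2.r 2)
[6] T1.load  rd  (counter 2, T1.r 2)
[7] T0.load  rd  (counter 2, T0.r 2)
[8] T2.cas  hit  (counter 3, T2.r 2)
[9] T2.load  rd  (counter 3, T2.r 3)
[10] T1.cas  miss  (counter 3, T1.r 2)
[11] T2.cas  hit  (counter 4, T2.r 3)
[12] T0.cas  miss  (counter 4, T0.r 2)
[13] T0.load  rd  (counter 4, T0.r 4)
[14] T0.cas  hit  (counter 5, T0.r 4)
Mismatch at 10.

step = 10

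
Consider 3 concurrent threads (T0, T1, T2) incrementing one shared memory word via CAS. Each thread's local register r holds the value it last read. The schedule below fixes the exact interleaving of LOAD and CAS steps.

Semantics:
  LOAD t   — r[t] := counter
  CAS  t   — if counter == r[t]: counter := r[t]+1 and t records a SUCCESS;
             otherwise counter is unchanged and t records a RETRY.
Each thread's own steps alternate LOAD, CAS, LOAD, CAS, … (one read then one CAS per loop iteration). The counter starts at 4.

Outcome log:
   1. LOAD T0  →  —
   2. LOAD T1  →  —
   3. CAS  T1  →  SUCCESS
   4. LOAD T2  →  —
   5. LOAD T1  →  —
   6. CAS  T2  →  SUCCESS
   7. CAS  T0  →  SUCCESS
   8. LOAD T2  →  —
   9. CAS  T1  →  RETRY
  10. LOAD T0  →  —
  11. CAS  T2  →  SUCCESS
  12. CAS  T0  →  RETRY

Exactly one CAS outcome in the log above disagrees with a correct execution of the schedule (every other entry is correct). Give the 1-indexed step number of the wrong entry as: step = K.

Reference trace:
#1 T0 reads 4
#2 T1 reads 4
#3 T1 CAS(4→5) writes; counter now 5
#4 T2 reads 5
#5 T1 reads 5
#6 T2 CAS(5→6) writes; counter now 6
#7 T0 CAS(4→5) fails; counter now 6
#8 T2 reads 6
#9 T1 CAS(5→6) fails; counter now 6
#10 T0 reads 6
#11 T2 CAS(6→7) writes; counter now 7
#12 T0 CAS(6→7) fails; counter now 7
Log disagrees first at step 7.

step = 7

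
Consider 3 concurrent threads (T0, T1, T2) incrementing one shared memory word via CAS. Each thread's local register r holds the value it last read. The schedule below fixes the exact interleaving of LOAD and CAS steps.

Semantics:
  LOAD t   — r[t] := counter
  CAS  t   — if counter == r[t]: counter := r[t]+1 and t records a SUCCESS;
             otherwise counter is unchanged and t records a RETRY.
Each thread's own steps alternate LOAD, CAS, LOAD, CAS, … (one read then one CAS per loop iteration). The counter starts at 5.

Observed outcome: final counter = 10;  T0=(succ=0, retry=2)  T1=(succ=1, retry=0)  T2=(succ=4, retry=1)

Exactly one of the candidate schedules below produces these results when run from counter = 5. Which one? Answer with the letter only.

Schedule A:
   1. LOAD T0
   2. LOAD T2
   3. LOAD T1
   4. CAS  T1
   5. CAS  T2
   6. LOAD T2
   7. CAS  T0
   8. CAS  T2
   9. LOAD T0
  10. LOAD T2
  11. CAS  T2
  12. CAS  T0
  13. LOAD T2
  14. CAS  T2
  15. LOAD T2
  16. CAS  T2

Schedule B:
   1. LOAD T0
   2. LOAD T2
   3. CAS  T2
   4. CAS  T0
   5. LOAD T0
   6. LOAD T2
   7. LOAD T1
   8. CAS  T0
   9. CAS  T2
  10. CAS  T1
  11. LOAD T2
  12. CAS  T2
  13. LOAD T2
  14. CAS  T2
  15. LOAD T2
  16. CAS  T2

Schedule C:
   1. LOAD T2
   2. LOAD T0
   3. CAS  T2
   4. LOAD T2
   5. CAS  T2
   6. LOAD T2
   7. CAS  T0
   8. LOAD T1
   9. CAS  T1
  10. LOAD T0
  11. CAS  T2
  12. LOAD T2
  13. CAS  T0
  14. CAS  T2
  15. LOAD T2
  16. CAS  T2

A

Simulating candidate A:
T0 LOAD — after: cnt=5, r=5 — load
T2 LOAD — after: cnt=5, r=5 — load
T1 LOAD — after: cnt=5, r=5 — load
T1 CAS — after: cnt=6, r=5 — ok
T2 CAS — after: cnt=6, r=5 — retry
T2 LOAD — after: cnt=6, r=6 — load
T0 CAS — after: cnt=6, r=5 — retry
T2 CAS — after: cnt=7, r=6 — ok
T0 LOAD — after: cnt=7, r=7 — load
T2 LOAD — after: cnt=7, r=7 — load
T2 CAS — after: cnt=8, r=7 — ok
T0 CAS — after: cnt=8, r=7 — retry
T2 LOAD — after: cnt=8, r=8 — load
T2 CAS — after: cnt=9, r=8 — ok
T2 LOAD — after: cnt=9, r=9 — load
T2 CAS — after: cnt=10, r=9 — ok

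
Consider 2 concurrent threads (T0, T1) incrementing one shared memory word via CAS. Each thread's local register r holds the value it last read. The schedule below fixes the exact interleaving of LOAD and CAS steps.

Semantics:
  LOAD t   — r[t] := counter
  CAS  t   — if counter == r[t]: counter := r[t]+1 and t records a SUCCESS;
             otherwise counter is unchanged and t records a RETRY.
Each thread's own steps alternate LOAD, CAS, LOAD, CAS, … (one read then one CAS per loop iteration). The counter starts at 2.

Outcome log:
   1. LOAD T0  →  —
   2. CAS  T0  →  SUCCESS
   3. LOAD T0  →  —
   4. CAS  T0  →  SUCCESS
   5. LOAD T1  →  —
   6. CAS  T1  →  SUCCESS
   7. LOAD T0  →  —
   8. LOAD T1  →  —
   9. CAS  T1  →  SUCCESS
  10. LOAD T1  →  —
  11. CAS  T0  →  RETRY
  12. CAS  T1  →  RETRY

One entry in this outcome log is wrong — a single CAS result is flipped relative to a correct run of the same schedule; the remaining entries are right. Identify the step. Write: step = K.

step = 12

Reference trace:
   1) LOAD T0:  M=2  r_T0=2
   2) CAS  T0:  M=3  r_T0=2 ✓
   3) LOAD T0:  M=3  r_T0=3
   4) CAS  T0:  M=4  r_T0=3 ✓
   5) LOAD T1:  M=4  r_T1=4
   6) CAS  T1:  M=5  r_T1=4 ✓
   7) LOAD T0:  M=5  r_T0=5
   8) LOAD T1:  M=5  r_T1=5
   9) CAS  T1:  M=6  r_T1=5 ✓
  10) LOAD T1:  M=6  r_T1=6
  11) CAS  T0:  M=6  r_T0=5 ✗
  12) CAS  T1:  M=7  r_T1=6 ✓
Mismatch at 12.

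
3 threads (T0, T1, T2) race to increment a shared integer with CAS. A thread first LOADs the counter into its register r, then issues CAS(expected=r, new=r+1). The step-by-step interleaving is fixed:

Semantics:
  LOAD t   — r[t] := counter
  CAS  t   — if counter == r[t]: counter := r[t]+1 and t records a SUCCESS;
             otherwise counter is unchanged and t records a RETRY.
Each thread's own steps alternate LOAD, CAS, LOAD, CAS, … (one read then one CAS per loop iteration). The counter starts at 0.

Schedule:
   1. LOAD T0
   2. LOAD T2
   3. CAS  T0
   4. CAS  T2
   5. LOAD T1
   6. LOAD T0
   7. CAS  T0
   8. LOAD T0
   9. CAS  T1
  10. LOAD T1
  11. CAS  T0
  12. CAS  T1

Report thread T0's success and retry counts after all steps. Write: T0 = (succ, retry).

#1 T0 reads 0
#2 T2 reads 0
#3 T0 CAS(0→1) writes; counter now 1
#4 T2 CAS(0→1) fails; counter now 1
#5 T1 reads 1
#6 T0 reads 1
#7 T0 CAS(1→2) writes; counter now 2
#8 T0 reads 2
#9 T1 CAS(1→2) fails; counter now 2
#10 T1 reads 2
#11 T0 CAS(2→3) writes; counter now 3
#12 T1 CAS(2→3) fails; counter now 3

T0 = (3, 0)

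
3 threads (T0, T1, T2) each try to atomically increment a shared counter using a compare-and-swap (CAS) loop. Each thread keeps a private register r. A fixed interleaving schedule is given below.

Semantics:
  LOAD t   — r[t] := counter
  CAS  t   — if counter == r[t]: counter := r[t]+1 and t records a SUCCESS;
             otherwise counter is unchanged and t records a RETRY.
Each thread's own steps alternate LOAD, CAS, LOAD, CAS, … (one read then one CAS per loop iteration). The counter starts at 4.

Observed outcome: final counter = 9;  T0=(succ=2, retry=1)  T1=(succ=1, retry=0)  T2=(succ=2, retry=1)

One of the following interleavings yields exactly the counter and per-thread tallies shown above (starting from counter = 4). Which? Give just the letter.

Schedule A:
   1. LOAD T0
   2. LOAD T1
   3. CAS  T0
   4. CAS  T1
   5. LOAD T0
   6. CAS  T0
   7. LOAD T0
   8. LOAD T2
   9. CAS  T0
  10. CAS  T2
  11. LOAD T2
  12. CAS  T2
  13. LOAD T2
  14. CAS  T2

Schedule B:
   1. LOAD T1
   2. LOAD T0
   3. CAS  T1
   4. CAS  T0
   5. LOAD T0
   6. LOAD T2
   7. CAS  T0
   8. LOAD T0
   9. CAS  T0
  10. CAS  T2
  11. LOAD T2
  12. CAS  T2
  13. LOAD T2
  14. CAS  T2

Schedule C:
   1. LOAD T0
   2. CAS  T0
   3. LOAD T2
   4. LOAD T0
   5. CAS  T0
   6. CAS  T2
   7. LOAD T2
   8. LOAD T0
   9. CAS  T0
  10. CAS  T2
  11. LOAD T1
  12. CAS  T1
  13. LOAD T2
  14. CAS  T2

B

Tracing schedule B:
step 1: T1 LOAD ⇒ load; ctr=4 reg=4
step 2: T0 LOAD ⇒ load; ctr=4 reg=4
step 3: T1 CAS ⇒ ok; ctr=5 reg=4
step 4: T0 CAS ⇒ retry; ctr=5 reg=4
step 5: T0 LOAD ⇒ load; ctr=5 reg=5
step 6: T2 LOAD ⇒ load; ctr=5 reg=5
step 7: T0 CAS ⇒ ok; ctr=6 reg=5
step 8: T0 LOAD ⇒ load; ctr=6 reg=6
step 9: T0 CAS ⇒ ok; ctr=7 reg=6
step 10: T2 CAS ⇒ retry; ctr=7 reg=5
step 11: T2 LOAD ⇒ load; ctr=7 reg=7
step 12: T2 CAS ⇒ ok; ctr=8 reg=7
step 13: T2 LOAD ⇒ load; ctr=8 reg=8
step 14: T2 CAS ⇒ ok; ctr=9 reg=8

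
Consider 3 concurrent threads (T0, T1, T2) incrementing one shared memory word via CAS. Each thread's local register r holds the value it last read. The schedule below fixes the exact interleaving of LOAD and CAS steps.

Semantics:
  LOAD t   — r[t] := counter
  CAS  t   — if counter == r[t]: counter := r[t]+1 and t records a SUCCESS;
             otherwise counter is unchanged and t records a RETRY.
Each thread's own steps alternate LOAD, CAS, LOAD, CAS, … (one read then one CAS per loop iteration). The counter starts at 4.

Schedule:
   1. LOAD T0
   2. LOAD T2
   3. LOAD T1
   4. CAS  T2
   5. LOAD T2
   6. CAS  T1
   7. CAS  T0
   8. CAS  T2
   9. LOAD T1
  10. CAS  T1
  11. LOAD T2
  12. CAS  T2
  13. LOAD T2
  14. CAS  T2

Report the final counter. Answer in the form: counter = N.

counter = 9

T0 LOAD — after: cnt=4, r=4 — load
T2 LOAD — after: cnt=4, r=4 — load
T1 LOAD — after: cnt=4, r=4 — load
T2 CAS — after: cnt=5, r=4 — ok
T2 LOAD — after: cnt=5, r=5 — load
T1 CAS — after: cnt=5, r=4 — retry
T0 CAS — after: cnt=5, r=4 — retry
T2 CAS — after: cnt=6, r=5 — ok
T1 LOAD — after: cnt=6, r=6 — load
T1 CAS — after: cnt=7, r=6 — ok
T2 LOAD — after: cnt=7, r=7 — load
T2 CAS — after: cnt=8, r=7 — ok
T2 LOAD — after: cnt=8, r=8 — load
T2 CAS — after: cnt=9, r=8 — ok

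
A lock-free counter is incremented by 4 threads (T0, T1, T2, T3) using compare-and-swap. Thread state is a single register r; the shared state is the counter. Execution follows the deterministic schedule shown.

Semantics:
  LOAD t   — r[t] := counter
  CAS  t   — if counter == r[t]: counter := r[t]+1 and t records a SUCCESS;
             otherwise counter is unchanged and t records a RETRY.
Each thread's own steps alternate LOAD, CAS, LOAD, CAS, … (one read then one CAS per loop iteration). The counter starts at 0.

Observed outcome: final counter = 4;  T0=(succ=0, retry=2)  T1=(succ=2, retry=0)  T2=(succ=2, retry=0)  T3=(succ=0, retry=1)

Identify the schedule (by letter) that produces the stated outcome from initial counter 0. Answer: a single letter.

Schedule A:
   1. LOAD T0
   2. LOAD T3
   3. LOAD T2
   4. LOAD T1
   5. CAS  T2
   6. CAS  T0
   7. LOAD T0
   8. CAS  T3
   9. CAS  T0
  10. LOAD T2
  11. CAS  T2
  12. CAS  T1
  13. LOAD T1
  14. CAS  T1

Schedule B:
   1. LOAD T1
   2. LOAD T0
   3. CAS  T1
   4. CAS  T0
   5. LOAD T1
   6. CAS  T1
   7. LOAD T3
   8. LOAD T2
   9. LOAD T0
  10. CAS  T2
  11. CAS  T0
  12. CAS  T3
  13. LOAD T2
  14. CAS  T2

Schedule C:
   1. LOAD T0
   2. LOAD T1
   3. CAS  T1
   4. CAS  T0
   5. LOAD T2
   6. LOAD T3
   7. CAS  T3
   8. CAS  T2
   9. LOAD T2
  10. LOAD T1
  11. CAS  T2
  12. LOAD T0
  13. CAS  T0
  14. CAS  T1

B

Run B:
step 1: T1 LOAD ⇒ load; ctr=0 reg=0
step 2: T0 LOAD ⇒ load; ctr=0 reg=0
step 3: T1 CAS ⇒ ok; ctr=1 reg=0
step 4: T0 CAS ⇒ retry; ctr=1 reg=0
step 5: T1 LOAD ⇒ load; ctr=1 reg=1
step 6: T1 CAS ⇒ ok; ctr=2 reg=1
step 7: T3 LOAD ⇒ load; ctr=2 reg=2
step 8: T2 LOAD ⇒ load; ctr=2 reg=2
step 9: T0 LOAD ⇒ load; ctr=2 reg=2
step 10: T2 CAS ⇒ ok; ctr=3 reg=2
step 11: T0 CAS ⇒ retry; ctr=3 reg=2
step 12: T3 CAS ⇒ retry; ctr=3 reg=2
step 13: T2 LOAD ⇒ load; ctr=3 reg=3
step 14: T2 CAS ⇒ ok; ctr=4 reg=3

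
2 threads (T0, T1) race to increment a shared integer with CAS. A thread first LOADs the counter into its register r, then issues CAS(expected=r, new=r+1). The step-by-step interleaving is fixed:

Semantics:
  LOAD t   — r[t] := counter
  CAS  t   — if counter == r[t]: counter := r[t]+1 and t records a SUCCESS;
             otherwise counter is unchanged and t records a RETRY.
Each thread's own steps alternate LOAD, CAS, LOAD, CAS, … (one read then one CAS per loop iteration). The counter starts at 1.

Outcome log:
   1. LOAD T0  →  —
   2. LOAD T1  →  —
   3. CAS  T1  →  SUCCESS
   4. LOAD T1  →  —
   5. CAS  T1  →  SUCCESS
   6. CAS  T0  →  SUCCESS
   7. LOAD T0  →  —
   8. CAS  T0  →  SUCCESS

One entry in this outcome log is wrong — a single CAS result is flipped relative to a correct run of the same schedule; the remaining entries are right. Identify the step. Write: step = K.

step = 6

Correct run:
step 1: T0 LOAD ⇒ load; ctr=1 reg=1
step 2: T1 LOAD ⇒ load; ctr=1 reg=1
step 3: T1 CAS ⇒ ok; ctr=2 reg=1
step 4: T1 LOAD ⇒ load; ctr=2 reg=2
step 5: T1 CAS ⇒ ok; ctr=3 reg=2
step 6: T0 CAS ⇒ retry; ctr=3 reg=1
step 7: T0 LOAD ⇒ load; ctr=3 reg=3
step 8: T0 CAS ⇒ ok; ctr=4 reg=3
Log disagrees first at step 6.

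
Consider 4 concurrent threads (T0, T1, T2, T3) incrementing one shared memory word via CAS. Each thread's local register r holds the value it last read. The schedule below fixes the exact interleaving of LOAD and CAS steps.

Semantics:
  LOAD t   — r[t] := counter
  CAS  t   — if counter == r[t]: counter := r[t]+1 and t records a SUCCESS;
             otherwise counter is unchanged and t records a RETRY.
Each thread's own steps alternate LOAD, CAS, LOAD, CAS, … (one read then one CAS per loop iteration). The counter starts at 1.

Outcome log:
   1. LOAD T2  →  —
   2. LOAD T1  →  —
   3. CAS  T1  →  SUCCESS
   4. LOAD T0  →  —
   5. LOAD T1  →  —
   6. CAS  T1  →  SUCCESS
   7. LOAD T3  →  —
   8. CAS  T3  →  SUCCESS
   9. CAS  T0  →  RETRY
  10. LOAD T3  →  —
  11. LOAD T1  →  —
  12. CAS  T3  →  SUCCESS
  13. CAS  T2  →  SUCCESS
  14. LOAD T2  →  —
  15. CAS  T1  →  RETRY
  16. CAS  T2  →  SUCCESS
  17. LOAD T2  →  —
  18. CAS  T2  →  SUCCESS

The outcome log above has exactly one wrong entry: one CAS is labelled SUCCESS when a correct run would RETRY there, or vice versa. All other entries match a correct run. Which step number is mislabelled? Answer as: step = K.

Re-executing:
   1) LOAD T2:  M=1  r_T2=1
   2) LOAD T1:  M=1  r_T1=1
   3) CAS  T1:  M=2  r_T1=1 ✓
   4) LOAD T0:  M=2  r_T0=2
   5) LOAD T1:  M=2  r_T1=2
   6) CAS  T1:  M=3  r_T1=2 ✓
   7) LOAD T3:  M=3  r_T3=3
   8) CAS  T3:  M=4  r_T3=3 ✓
   9) CAS  T0:  M=4  r_T0=2 ✗
  10) LOAD T3:  M=4  r_T3=4
  11) LOAD T1:  M=4  r_T1=4
  12) CAS  T3:  M=5  r_T3=4 ✓
  13) CAS  T2:  M=5  r_T2=1 ✗
  14) LOAD T2:  M=5  r_T2=5
  15) CAS  T1:  M=5  r_T1=4 ✗
  16) CAS  T2:  M=6  r_T2=5 ✓
  17) LOAD T2:  M=6  r_T2=6
  18) CAS  T2:  M=7  r_T2=6 ✓
Mismatch at 13.

step = 13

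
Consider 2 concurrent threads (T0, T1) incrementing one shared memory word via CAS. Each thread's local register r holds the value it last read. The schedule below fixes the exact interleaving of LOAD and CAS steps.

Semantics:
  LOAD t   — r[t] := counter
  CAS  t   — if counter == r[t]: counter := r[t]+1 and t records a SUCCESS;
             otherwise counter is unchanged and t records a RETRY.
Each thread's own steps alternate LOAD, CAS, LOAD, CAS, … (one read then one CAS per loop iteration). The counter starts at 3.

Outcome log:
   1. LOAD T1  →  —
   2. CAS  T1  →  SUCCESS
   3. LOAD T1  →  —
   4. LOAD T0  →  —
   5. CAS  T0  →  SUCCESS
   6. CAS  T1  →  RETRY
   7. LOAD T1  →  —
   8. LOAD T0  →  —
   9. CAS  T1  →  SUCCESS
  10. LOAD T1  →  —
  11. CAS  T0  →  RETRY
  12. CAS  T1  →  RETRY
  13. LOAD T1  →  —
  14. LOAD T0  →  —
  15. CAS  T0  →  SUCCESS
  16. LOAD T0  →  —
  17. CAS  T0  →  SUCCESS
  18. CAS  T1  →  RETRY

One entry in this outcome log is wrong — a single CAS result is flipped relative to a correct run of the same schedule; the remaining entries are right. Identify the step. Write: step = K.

Correct run:
T1 LOAD — after: cnt=3, r=3 — load
T1 CAS — after: cnt=4, r=3 — ok
T1 LOAD — after: cnt=4, r=4 — load
T0 LOAD — after: cnt=4, r=4 — load
T0 CAS — after: cnt=5, r=4 — ok
T1 CAS — after: cnt=5, r=4 — retry
T1 LOAD — after: cnt=5, r=5 — load
T0 LOAD — after: cnt=5, r=5 — load
T1 CAS — after: cnt=6, r=5 — ok
T1 LOAD — after: cnt=6, r=6 — load
T0 CAS — after: cnt=6, r=5 — retry
T1 CAS — after: cnt=7, r=6 — ok
T1 LOAD — after: cnt=7, r=7 — load
T0 LOAD — after: cnt=7, r=7 — load
T0 CAS — after: cnt=8, r=7 — ok
T0 LOAD — after: cnt=8, r=8 — load
T0 CAS — after: cnt=9, r=8 — ok
T1 CAS — after: cnt=9, r=7 — retry
Flip is step 12.

step = 12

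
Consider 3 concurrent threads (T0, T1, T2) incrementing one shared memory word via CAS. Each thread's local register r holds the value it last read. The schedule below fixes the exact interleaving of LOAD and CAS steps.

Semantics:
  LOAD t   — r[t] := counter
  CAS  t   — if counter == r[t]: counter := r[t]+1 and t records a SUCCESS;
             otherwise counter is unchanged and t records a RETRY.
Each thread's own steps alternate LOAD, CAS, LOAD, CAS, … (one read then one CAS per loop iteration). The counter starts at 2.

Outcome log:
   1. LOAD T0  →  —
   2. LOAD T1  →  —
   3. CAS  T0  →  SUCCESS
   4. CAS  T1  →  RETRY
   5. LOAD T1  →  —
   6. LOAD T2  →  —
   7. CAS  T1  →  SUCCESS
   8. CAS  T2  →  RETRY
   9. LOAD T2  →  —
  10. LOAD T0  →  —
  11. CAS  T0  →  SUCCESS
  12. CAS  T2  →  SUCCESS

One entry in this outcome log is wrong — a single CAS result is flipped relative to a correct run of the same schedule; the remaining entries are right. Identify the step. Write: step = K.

Re-executing:
step 1: T0 LOAD ⇒ load; ctr=2 reg=2
step 2: T1 LOAD ⇒ load; ctr=2 reg=2
step 3: T0 CAS ⇒ ok; ctr=3 reg=2
step 4: T1 CAS ⇒ retry; ctr=3 reg=2
step 5: T1 LOAD ⇒ load; ctr=3 reg=3
step 6: T2 LOAD ⇒ load; ctr=3 reg=3
step 7: T1 CAS ⇒ ok; ctr=4 reg=3
step 8: T2 CAS ⇒ retry; ctr=4 reg=3
step 9: T2 LOAD ⇒ load; ctr=4 reg=4
step 10: T0 LOAD ⇒ load; ctr=4 reg=4
step 11: T0 CAS ⇒ ok; ctr=5 reg=4
step 12: T2 CAS ⇒ retry; ctr=5 reg=4
Log disagrees first at step 12.

step = 12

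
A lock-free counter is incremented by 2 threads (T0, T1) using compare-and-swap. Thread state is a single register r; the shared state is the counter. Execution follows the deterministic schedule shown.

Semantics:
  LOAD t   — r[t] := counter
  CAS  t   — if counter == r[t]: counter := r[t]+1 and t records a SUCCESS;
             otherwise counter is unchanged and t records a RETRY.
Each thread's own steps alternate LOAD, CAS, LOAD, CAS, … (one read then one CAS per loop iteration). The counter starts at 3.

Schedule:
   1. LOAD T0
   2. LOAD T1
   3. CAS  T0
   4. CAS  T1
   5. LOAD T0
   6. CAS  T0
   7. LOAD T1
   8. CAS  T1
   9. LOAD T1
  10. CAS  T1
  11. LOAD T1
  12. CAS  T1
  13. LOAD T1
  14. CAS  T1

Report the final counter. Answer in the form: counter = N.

T0 LOAD — after: cnt=3, r=3 — load
T1 LOAD — after: cnt=3, r=3 — load
T0 CAS — after: cnt=4, r=3 — ok
T1 CAS — after: cnt=4, r=3 — retry
T0 LOAD — after: cnt=4, r=4 — load
T0 CAS — after: cnt=5, r=4 — ok
T1 LOAD — after: cnt=5, r=5 — load
T1 CAS — after: cnt=6, r=5 — ok
T1 LOAD — after: cnt=6, r=6 — load
T1 CAS — after: cnt=7, r=6 — ok
T1 LOAD — after: cnt=7, r=7 — load
T1 CAS — after: cnt=8, r=7 — ok
T1 LOAD — after: cnt=8, r=8 — load
T1 CAS — after: cnt=9, r=8 — ok

counter = 9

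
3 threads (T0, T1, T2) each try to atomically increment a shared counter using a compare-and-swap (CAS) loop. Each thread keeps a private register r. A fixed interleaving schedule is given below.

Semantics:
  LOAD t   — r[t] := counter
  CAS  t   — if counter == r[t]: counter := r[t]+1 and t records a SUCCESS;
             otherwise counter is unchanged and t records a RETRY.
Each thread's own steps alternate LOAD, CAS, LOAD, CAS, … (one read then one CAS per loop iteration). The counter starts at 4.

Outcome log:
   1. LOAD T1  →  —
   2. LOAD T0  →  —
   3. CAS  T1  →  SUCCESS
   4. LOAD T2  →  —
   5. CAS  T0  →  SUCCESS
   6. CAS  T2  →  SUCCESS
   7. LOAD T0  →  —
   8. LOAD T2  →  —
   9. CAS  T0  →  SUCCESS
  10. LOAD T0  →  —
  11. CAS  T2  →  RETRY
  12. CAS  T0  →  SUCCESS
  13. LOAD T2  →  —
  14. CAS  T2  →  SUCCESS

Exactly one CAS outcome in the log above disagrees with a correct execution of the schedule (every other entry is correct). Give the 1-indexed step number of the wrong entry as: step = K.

step = 5

Reference trace:
#1 T1 reads 4
#2 T0 reads 4
#3 T1 CAS(4→5) writes; counter now 5
#4 T2 reads 5
#5 T0 CAS(4→5) fails; counter now 5
#6 T2 CAS(5→6) writes; counter now 6
#7 T0 reads 6
#8 T2 reads 6
#9 T0 CAS(6→7) writes; counter now 7
#10 T0 reads 7
#11 T2 CAS(6→7) fails; counter now 7
#12 T0 CAS(7→8) writes; counter now 8
#13 T2 reads 8
#14 T2 CAS(8→9) writes; counter now 9
Log disagrees first at step 5.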